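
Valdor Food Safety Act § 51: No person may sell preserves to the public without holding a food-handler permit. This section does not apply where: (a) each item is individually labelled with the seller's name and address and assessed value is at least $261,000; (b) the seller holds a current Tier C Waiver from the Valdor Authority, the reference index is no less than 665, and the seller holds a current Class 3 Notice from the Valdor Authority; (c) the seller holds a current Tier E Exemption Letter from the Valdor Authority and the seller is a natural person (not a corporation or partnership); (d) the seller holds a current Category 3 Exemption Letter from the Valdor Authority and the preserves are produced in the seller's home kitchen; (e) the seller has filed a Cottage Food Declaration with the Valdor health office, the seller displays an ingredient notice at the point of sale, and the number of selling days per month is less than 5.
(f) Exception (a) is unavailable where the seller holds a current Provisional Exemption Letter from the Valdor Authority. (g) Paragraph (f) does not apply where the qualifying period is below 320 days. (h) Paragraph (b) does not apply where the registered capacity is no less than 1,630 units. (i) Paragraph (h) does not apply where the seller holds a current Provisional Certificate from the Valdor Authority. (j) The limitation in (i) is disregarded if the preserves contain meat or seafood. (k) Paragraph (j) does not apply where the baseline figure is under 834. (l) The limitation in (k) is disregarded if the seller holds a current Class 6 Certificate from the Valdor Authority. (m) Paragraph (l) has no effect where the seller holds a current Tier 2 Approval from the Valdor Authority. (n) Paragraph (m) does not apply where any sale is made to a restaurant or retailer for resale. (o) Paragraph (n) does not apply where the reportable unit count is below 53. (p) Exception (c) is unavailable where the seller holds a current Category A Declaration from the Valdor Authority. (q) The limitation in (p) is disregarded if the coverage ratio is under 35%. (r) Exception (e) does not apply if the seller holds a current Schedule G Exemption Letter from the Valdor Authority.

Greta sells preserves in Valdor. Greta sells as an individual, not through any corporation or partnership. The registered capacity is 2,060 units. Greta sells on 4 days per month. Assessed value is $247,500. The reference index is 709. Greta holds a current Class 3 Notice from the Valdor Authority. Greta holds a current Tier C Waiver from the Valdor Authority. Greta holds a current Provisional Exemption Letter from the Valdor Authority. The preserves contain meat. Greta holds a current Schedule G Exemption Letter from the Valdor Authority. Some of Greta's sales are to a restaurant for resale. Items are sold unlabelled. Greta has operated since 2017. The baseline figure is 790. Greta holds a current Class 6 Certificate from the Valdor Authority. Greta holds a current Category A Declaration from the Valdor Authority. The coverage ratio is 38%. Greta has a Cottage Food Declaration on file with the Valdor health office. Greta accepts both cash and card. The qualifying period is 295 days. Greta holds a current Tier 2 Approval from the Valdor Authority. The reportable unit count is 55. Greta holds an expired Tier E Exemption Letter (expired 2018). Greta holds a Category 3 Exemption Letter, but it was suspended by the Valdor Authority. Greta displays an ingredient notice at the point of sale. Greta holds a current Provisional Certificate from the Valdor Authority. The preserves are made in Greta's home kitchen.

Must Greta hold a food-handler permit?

Exception (a) requires that each item is individually labelled with the seller's name and address; but items are sold unlabelled, so (a) is unavailable.
Exception (b)'s conditions are all satisfied: a current Tier C Waiver is held; the reference index is 709, meeting the 665 threshold; a current Class 3 Notice is held. But: (h) operates against (b): the registered capacity is 2,060 units, meeting the 1,630 units threshold. (i) applies (a current Provisional Certificate is held), but is itself disapplied by (j): (j) applies — the preserves contain meat. (k) is triggered (the baseline figure is 790, under the 834 limit), but yields to (l): (l) is engaged — a current Class 6 Certificate is held. (m) would limit (l) — a current Tier 2 Approval is held — but (n) sets (m) aside: (n) operates against (m): some sales are to a restaurant for resale. (o) is inapplicable (the reportable unit count is 55, not below 53), so (n) stands. Exception (b) does not apply.
Exception (c) requires that the seller holds a current Tier E Exemption Letter from the Valdor Authority; but no current Tier E Exemption Letter is held, so (c) is unavailable.
Exception (d) does not apply: no current Category 3 Exemption Letter is held.
All of (e)'s requirements are met (a Cottage Food Declaration is on file; an ingredient notice is displayed; the number of selling days per month is 4, less than the 5 limit). Turning to paragraph (r): (r) applies — a current Schedule G Exemption Letter is held. So (e) is unavailable.
Every exception is unavailable, so the rule governs.

Yes — Greta must hold a food-handler permit.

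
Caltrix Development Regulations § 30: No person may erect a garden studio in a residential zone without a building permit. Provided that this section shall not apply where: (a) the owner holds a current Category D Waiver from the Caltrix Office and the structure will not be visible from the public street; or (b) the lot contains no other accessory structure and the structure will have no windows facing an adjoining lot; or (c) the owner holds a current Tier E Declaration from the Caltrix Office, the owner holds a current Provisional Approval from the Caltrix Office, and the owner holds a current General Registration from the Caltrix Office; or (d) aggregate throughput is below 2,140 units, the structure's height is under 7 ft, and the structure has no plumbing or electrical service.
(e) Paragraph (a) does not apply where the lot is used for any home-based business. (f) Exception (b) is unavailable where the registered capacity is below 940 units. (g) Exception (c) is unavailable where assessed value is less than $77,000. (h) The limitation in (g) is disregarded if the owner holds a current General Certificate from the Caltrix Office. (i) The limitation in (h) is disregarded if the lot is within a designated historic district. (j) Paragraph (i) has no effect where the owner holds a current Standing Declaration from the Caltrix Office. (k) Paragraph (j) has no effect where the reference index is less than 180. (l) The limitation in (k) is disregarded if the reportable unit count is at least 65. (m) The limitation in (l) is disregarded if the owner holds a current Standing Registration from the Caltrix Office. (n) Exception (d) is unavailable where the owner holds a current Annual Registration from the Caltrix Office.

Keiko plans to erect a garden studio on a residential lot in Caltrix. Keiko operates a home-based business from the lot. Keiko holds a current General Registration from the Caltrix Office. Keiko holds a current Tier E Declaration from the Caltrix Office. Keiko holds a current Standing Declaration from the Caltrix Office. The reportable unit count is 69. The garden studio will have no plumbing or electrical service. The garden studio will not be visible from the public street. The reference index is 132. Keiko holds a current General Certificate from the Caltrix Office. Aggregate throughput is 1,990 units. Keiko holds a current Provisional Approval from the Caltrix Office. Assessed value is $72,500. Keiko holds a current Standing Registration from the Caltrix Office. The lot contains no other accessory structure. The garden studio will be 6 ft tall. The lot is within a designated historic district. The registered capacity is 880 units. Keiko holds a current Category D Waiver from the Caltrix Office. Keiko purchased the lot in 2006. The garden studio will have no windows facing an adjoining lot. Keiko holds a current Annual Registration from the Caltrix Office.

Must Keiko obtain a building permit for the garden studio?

Yes — Keiko must obtain a building permit.

Exception (a) is satisfied on its face — a current Category D Waiver is held; the structure will not be visible from the street. But: (e) applies — a home-based business operates on the lot. So (a) is unavailable.
All of (b)'s requirements are met (the lot has no other accessory structure; no windows face an adjoining lot). Turning to paragraph (f): (f) operates against (b): the registered capacity is 880 units, below the 940 units limit. So (b) is unavailable.
Exception (c): a current Tier E Declaration is held; a current Provisional Approval is held; a current General Registration is held — every condition holds. But: (g) is engaged — assessed value is $72,500, less than the $77,000 limit. (h) is engaged (a current General Certificate is held), but is set aside by (i): (i) is triggered — the lot is in a historic district. (j) would limit (i) — a current Standing Declaration is held — but (k) sets (j) aside: (k) operates — the reference index is 132, less than the 180 limit. (l) would limit (k) — the reportable unit count is 69, meeting the 65 threshold — but (m) sets (l) aside: (m) is engaged — a current Standing Registration is held. So (c) is unavailable.
Exception (d)'s conditions are all satisfied: aggregate throughput is 1,990 units, below the 2,140 units limit; the structure's height is 6 ft, under the 7 ft limit; there is no plumbing or electrical service. However, paragraph (n) must be considered: (n) applies — a current Annual Registration is held. So (d) is unavailable.
Every exception is unavailable, so the rule governs.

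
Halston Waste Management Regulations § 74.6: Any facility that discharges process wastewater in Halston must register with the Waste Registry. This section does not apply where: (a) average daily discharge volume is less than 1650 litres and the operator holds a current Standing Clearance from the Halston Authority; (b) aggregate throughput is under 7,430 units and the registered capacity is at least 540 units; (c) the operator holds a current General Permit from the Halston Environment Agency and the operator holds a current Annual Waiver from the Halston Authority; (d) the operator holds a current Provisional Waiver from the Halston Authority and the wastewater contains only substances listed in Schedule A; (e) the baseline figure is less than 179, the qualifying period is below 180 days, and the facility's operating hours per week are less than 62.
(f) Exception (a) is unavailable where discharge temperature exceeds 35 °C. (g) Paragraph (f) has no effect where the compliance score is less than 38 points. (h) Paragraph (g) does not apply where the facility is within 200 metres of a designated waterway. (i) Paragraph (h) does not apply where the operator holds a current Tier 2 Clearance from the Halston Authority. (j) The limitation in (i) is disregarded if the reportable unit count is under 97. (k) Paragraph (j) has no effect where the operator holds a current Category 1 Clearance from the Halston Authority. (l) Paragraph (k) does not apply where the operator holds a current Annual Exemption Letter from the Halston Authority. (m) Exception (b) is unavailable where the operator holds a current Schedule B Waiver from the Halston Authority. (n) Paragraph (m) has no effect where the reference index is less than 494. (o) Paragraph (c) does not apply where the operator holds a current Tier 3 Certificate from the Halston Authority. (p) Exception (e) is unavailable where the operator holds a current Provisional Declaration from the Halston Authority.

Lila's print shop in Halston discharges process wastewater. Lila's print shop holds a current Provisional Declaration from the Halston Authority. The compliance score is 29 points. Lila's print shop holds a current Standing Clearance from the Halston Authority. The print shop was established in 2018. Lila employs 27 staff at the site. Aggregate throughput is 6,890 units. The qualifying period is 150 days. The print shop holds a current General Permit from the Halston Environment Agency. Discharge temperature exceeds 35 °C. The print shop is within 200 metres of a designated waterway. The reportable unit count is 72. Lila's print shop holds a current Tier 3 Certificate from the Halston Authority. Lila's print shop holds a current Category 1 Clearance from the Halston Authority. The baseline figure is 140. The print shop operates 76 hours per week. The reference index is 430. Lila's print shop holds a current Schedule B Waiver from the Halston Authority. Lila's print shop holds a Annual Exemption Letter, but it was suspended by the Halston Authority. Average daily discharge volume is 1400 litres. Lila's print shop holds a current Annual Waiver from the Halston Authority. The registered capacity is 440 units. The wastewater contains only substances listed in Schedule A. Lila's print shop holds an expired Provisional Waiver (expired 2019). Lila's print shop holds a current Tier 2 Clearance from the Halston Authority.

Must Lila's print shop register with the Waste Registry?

No — exception (a) applies; Lila's print shop is not required to register with the Waste Registry.

Exception (a)'s conditions are all satisfied: average daily discharge volume is 1400 litres, less than the 1650 litres limit; a current Standing Clearance is held. As to paragraphs (f)–(l): (f) applies (discharge temperature exceeds 35 °C), but yields to (g): (g) applies — the compliance score is 29 points, less than the 38 points limit. (h) would limit (g) — the print shop is within 200 m of a designated waterway — but (i) sets (h) aside: (i) is triggered — a current Tier 2 Clearance is held. (j) is engaged (the reportable unit count is 72, under the 97 limit), but yields to (k): (k) operates against (j): a current Category 1 Clearance is held. (l), which would lift (k), does not operate here — no current Annual Exemption Letter is held. (a) remains available.
Exception (b) does not apply: the registered capacity is 440 units, short of 540 units.
All of (c)'s requirements are met (a current General Permit is held; a current Annual Waiver is held). However, paragraph (o) must be considered: (o) operates against (c): a current Tier 3 Certificate is held. So (c) is unavailable.
Exception (d) requires that the operator holds a current Provisional Waiver from the Halston Authority; but no current Provisional Waiver is held, so (d) is unavailable.
Exception (e) fails — the facility's operating hours per week are 76, not less than 62.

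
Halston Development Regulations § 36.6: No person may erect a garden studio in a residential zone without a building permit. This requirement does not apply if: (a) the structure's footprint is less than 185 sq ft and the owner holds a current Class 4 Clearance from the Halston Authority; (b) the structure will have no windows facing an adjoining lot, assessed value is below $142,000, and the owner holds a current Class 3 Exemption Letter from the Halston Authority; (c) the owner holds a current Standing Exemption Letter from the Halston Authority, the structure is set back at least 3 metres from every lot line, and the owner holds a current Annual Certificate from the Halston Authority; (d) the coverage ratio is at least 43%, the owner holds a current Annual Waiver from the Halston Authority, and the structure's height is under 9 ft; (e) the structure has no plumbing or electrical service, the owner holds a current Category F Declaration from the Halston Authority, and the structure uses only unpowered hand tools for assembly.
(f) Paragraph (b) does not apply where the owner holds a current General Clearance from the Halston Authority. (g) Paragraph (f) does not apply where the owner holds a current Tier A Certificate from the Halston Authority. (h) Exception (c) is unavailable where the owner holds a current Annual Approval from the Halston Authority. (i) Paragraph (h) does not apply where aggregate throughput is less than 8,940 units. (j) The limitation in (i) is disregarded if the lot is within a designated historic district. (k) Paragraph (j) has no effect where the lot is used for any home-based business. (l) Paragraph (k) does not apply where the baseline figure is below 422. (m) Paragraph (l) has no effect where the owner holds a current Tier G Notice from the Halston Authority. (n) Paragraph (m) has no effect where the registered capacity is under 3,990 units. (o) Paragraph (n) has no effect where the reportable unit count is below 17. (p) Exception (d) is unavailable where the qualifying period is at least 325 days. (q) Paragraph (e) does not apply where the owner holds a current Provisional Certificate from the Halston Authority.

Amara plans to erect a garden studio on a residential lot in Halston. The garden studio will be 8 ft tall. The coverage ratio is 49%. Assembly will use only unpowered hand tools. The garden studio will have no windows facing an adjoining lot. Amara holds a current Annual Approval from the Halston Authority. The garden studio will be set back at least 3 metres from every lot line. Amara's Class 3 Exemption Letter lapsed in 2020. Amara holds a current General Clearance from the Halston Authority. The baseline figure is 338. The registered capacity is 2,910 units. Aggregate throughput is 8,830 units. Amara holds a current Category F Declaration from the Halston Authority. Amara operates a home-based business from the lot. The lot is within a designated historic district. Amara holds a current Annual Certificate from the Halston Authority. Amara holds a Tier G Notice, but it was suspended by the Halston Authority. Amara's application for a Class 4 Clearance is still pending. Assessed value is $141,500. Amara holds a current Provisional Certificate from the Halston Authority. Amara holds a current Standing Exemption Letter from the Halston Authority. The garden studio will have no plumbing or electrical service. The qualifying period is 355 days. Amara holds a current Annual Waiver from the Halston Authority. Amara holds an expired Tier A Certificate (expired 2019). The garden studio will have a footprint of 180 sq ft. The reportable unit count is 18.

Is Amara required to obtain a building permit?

Exception (a) fails — the Class 4 Clearance is not current.
Exception (b) requires that the owner holds a current Class 3 Exemption Letter from the Halston Authority; but the Class 3 Exemption Letter is not current, so (b) is unavailable.
Exception (c)'s conditions are all satisfied: a current Standing Exemption Letter is held; the setback is at least 3 m on every side; a current Annual Certificate is held. Turning to paragraphs (h)–(o): (h) is triggered — a current Annual Approval is held. (i) operates (aggregate throughput is 8,830 units, less than the 8,940 units limit), but is displaced by (j): (j) operates — the lot is in a historic district. (k) operates (a home-based business operates on the lot), but yields to (l): (l) is engaged — the baseline figure is 338, below the 422 limit. (m), which would lift (l), is not engaged — there is no Tier G Notice in force. (c) is therefore removed.
Exception (d): the coverage ratio is 49%, meeting the 43% threshold; a current Annual Waiver is held; the structure's height is 8 ft, under the 9 ft limit — every condition holds. But applying paragraph (p): (p) applies — the qualifying period is 355 days, meeting the 325 days threshold. Exception (d) does not apply.
Exception (e): there is no plumbing or electrical service; a current Category F Declaration is held; assembly uses only hand tools — every condition holds. However, paragraph (q) must be considered: (q) is engaged — a current Provisional Certificate is held. So (e) is unavailable.
No exception is made out. Amara falls within the general rule.

Yes — Amara must obtain a building permit.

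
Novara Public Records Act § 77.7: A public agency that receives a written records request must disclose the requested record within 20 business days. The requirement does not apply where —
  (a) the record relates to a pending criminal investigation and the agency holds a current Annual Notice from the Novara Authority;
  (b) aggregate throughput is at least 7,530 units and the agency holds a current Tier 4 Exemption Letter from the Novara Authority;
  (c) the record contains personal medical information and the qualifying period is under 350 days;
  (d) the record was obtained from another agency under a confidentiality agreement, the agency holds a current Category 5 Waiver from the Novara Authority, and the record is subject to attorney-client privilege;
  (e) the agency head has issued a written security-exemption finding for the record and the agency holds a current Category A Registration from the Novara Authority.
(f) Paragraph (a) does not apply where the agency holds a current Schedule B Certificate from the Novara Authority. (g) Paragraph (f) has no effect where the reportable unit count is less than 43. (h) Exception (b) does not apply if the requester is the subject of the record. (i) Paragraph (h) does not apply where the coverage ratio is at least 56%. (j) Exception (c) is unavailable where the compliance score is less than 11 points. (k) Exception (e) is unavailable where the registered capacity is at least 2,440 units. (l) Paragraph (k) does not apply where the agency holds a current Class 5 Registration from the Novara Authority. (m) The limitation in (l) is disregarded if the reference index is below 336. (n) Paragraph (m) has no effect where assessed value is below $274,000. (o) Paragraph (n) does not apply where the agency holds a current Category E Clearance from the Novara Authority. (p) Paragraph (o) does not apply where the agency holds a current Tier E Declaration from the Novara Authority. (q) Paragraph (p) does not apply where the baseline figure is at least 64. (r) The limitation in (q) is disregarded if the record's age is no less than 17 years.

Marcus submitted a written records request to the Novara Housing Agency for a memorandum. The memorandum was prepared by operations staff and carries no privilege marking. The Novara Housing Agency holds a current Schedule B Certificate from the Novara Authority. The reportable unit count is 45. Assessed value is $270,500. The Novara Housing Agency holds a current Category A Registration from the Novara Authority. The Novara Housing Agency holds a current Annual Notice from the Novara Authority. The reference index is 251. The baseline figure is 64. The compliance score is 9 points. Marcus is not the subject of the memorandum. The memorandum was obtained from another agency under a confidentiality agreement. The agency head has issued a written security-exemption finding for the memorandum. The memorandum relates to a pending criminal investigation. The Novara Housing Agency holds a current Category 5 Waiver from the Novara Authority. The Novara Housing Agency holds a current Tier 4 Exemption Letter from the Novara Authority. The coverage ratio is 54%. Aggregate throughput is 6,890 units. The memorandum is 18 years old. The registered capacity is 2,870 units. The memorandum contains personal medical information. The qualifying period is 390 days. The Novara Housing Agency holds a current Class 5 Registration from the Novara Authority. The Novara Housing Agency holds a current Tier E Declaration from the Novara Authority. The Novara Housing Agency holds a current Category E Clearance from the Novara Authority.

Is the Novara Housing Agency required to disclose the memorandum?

Exception (a)'s conditions are all satisfied: the memorandum relates to a pending investigation; a current Annual Notice is held. But applying paragraphs (f)–(g): (f) operates against (a): a current Schedule B Certificate is held. (g), which would lift (f), is inapplicable — the reportable unit count is 45, not less than 43. Exception (a) does not apply.
Exception (b) requires that aggregate throughput is at least 7,530 units; but aggregate throughput is 6,890 units, short of 7,530 units, so (b) is unavailable.
Exception (c) requires that the qualifying period is under 350 days; but the qualifying period is 390 days, not under 350 days, so (c) is unavailable.
Exception (d) requires that the record is subject to attorney-client privilege; but the memorandum carries no privilege marking, so (d) is unavailable.
All of (e)'s requirements are met (a written security-exemption finding has been issued; a current Category A Registration is held). As to paragraphs (k)–(r): (k) would limit (e) — the registered capacity is 2,870 units, meeting the 2,440 units threshold — but (l) sets (k) aside: (l) is engaged — a current Class 5 Registration is held. (m) is triggered (the reference index is 251, below the 336 limit), but is displaced by (n): (n) operates — assessed value is $270,500, below the $274,000 limit. (o) is triggered (a current Category E Clearance is held), but is set aside by (p): (p) operates against (o): a current Tier E Declaration is held. (q) would limit (p) — the baseline figure is 64, meeting the 64 threshold — but (r) sets (q) aside: (r) operates against (q): the record's age is 18 years, meeting the 17 years threshold. Exception (e) stands.

No — exception (e) applies; the Novara Housing Agency is not required to disclose the memorandum.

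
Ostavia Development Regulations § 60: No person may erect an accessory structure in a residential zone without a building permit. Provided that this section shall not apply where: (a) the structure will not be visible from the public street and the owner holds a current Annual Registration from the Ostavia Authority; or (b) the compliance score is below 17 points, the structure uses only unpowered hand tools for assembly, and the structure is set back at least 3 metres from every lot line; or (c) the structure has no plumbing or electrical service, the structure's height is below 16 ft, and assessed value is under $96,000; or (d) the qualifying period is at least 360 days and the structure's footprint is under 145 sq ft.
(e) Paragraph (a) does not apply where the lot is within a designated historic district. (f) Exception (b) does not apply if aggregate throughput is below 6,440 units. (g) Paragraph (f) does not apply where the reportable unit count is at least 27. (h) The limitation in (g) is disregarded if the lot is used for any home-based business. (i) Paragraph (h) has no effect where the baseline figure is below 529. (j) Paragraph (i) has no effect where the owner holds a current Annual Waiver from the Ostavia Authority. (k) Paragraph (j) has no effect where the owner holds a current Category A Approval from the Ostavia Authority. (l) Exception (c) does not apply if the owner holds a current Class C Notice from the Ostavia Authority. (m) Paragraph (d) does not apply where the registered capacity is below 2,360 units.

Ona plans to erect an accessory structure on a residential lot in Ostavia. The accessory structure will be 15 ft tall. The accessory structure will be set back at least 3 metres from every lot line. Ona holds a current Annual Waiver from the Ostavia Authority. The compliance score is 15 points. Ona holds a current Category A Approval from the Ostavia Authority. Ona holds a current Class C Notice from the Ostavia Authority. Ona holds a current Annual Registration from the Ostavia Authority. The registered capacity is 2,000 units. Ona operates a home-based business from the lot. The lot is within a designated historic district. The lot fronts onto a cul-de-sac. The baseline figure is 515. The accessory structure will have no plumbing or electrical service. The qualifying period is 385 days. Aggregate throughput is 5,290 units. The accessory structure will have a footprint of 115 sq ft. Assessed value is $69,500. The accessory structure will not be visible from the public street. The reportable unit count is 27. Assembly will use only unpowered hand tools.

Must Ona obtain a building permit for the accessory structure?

Exception (a) is satisfied on its face — the structure will not be visible from the street; a current Annual Registration is held. But: (e) is engaged — the lot is in a historic district. Exception (a) does not apply.
All of (b)'s requirements are met (the compliance score is 15 points, below the 17 points limit; assembly uses only hand tools; the setback is at least 3 m on every side). As to paragraphs (f)–(k): (f) would limit (b) — aggregate throughput is 5,290 units, below the 6,440 units limit — but (g) sets (f) aside: (g) applies — the reportable unit count is 27, meeting the 27 threshold. (h) operates (a home-based business operates on the lot), but is displaced by (i): (i) operates against (h): the baseline figure is 515, below the 529 limit. (j) would limit (i) — a current Annual Waiver is held — but (k) sets (j) aside: (k) applies — a current Category A Approval is held. (b) remains available.
All of (c)'s requirements are met (there is no plumbing or electrical service; the structure's height is 15 ft, below the 16 ft limit; assessed value is $69,500, under the $96,000 limit). However, paragraph (l) must be considered: (l) is triggered — a current Class C Notice is held. So (c) is unavailable.
Exception (d)'s conditions are all satisfied: the qualifying period is 385 days, meeting the 360 days threshold; the structure's footprint is 115 sq ft, under the 145 sq ft limit. Turning to paragraph (m): (m) operates against (d): the registered capacity is 2,000 units, below the 2,360 units limit. (d) is therefore removed.

No — exception (b) applies; Ona does not need a building permit.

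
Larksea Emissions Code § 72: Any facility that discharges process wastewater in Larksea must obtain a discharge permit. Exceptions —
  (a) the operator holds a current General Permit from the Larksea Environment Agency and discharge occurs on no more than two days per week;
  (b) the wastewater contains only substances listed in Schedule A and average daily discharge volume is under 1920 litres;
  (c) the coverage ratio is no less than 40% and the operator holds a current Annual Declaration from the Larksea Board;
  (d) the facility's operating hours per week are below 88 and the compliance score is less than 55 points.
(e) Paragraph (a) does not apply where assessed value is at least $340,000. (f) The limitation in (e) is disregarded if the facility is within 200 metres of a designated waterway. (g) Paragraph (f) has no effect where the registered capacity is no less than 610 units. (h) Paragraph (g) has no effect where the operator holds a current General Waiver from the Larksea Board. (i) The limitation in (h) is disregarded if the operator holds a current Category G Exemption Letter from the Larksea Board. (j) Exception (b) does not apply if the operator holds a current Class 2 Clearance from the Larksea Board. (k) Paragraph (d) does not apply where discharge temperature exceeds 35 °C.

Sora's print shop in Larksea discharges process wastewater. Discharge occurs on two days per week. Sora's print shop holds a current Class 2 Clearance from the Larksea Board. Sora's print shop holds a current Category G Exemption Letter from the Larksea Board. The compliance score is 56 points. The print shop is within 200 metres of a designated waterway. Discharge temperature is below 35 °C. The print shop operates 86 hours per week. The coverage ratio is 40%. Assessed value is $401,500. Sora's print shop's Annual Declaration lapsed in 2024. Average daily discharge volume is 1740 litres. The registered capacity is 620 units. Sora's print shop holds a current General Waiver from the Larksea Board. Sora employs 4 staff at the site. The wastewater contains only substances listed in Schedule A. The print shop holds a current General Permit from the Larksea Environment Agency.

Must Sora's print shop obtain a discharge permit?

Yes — Sora's print shop must obtain a discharge permit.

Exception (a)'s conditions are all satisfied: a current General Permit is held; discharge occurs on no more than two days per week. However, paragraphs (e)–(i) must be considered: (e) applies — assessed value is $401,500, meeting the $340,000 threshold. (f) applies (the print shop is within 200 m of a designated waterway), but yields to (g): (g) applies — the registered capacity is 620 units, meeting the 610 units threshold. (h) is triggered (a current General Waiver is held), but is itself disapplied by (i): (i) operates against (h): a current Category G Exemption Letter is held. So (a) is unavailable.
Exception (b) is satisfied on its face — the wastewater is Schedule-A-only; average daily discharge volume is 1740 litres, under the 1920 litres limit. However, paragraph (j) must be considered: (j) applies — a current Class 2 Clearance is held. Exception (b) does not apply.
Exception (c) does not apply: no current Annual Declaration is held.
Exception (d) fails — the compliance score is 56 points, not less than 55 points.
No exception applies. The general rule governs.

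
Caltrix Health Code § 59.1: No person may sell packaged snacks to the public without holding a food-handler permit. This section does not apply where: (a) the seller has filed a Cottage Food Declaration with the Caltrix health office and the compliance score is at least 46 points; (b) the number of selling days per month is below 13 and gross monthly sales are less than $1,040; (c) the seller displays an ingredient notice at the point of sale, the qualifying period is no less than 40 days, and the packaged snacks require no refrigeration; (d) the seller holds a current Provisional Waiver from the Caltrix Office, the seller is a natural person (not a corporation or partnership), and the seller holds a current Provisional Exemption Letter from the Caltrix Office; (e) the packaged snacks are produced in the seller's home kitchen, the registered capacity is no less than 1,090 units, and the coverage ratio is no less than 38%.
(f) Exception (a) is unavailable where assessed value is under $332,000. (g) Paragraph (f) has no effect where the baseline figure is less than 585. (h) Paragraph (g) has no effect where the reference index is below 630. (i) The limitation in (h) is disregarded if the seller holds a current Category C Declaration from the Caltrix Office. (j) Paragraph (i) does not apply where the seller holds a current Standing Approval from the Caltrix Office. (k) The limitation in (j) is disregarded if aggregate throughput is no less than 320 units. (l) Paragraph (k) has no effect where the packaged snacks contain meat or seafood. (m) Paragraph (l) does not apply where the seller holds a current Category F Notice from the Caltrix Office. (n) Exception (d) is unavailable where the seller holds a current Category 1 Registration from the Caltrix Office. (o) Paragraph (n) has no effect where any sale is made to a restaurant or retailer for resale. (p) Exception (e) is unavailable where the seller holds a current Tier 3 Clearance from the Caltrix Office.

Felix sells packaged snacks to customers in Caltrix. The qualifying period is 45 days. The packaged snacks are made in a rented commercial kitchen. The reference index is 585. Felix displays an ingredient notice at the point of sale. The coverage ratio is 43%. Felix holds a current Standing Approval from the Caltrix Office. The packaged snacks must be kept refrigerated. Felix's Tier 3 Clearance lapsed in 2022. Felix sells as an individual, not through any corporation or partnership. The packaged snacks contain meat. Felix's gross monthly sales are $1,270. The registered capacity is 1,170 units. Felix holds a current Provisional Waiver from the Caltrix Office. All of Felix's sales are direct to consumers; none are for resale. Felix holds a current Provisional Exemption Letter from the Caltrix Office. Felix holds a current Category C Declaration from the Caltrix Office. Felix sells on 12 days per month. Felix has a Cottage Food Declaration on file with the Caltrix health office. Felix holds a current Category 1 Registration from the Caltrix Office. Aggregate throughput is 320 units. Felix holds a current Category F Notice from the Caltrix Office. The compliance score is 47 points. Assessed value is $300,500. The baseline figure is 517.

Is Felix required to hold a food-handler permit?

No — exception (a) applies; Felix is not required to hold a food-handler permit.

Exception (a) is satisfied on its face — a Cottage Food Declaration is on file; the compliance score is 47 points, meeting the 46 points threshold. Under paragraphs (f)–(m): (f) would limit (a) — assessed value is $300,500, under the $332,000 limit — but (g) sets (f) aside: (g) operates against (f): the baseline figure is 517, less than the 585 limit. (h) would limit (g) — the reference index is 585, below the 630 limit — but (i) sets (h) aside: (i) applies — a current Category C Declaration is held. (j) would limit (i) — a current Standing Approval is held — but (k) sets (j) aside: (k) operates against (j): aggregate throughput is 320 units, meeting the 320 units threshold. (l) would limit (k) — the packaged snacks contain meat — but (m) sets (l) aside: (m) operates against (l): a current Category F Notice is held. Exception (a) stands.
Exception (b) does not apply: gross monthly sales are $1,270, not less than $1,040.
Exception (c) does not apply: the packaged snacks require refrigeration.
All of (d)'s requirements are met (a current Provisional Waiver is held; the seller is a natural person; a current Provisional Exemption Letter is held). Turning to paragraphs (n)–(o): (n) operates — a current Category 1 Registration is held. (o) does not operate here (no sales are for resale), so (n) stands. Exception (d) does not apply.
Exception (e) fails — the packaged snacks are made in a commercial kitchen, not a home kitchen.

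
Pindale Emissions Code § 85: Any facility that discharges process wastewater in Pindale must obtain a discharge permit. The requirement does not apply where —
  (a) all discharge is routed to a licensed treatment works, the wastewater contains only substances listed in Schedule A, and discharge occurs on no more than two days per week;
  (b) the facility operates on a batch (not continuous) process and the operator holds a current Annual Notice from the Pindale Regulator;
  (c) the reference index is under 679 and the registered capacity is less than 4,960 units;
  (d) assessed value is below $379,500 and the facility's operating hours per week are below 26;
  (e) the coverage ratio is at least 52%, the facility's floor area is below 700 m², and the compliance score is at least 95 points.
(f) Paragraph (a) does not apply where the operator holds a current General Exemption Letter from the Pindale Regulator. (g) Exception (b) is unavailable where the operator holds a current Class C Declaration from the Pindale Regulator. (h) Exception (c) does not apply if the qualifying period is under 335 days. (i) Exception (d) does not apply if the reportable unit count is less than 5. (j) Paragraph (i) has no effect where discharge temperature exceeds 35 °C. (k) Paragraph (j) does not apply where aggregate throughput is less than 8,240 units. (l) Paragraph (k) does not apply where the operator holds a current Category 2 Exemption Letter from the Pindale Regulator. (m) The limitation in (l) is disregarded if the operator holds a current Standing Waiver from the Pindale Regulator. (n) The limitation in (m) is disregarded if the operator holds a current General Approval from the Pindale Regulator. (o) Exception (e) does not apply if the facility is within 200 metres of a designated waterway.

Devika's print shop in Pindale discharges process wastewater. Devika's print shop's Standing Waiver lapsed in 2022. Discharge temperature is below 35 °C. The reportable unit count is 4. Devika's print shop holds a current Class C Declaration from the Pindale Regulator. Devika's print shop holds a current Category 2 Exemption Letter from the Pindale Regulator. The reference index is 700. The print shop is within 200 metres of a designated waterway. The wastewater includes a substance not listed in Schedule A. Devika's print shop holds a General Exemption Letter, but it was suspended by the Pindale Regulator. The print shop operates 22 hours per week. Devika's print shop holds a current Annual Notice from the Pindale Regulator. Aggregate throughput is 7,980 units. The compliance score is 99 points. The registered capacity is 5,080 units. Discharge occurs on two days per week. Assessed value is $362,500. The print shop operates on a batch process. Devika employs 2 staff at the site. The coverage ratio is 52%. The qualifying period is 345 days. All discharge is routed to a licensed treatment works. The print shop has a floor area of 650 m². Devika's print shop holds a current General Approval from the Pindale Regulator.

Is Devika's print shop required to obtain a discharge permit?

Yes — Devika's print shop must obtain a discharge permit.

Exception (a) requires that the wastewater contains only substances listed in Schedule A; but the wastewater includes a non-Schedule-A substance, so (a) is unavailable.
Exception (b): the facility operates on a batch process; a current Annual Notice is held — every condition holds. But: (g) is triggered — a current Class C Declaration is held. (b) is therefore removed.
Exception (c) fails — the reference index is 700, not under 679.
Exception (d): assessed value is $362,500, below the $379,500 limit; the facility's operating hours per week are 22, below the 26 limit — every condition holds. But applying paragraphs (i)–(n): (i) is triggered — the reportable unit count is 4, less than the 5 limit. (j), which would lift (i), is inapplicable — discharge temperature is below 35 °C. Exception (d) does not apply.
Exception (e) is satisfied on its face — the coverage ratio is 52%, meeting the 52% threshold; the facility's floor area is 650 m², below the 700 m² limit; the compliance score is 99 points, meeting the 95 points threshold. However, paragraph (o) must be considered: (o) operates against (e): the print shop is within 200 m of a designated waterway. So (e) is unavailable.
No exception displaces § 85.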